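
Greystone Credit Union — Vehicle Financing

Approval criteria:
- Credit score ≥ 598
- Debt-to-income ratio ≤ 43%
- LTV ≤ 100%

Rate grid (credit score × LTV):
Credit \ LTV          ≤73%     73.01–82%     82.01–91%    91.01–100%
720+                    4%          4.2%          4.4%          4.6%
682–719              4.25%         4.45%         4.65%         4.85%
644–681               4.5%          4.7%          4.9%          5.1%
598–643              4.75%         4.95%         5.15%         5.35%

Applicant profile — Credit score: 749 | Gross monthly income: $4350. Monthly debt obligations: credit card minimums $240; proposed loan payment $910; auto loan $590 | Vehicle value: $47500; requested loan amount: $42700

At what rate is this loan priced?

4.4%

Credit score 749 ≥ 598; Total monthly debts = (240 + 910 + 590) = 1,740. DTI: 1,740 ÷ 4,350 = 40%, within the 43% cap
Loan-to-value = 42,700/47,500 = 89.9% — pass (100% max)
Score 749 is in the 720+ band; LTV 89.9% is in the 82.01–91% band → 4.4%.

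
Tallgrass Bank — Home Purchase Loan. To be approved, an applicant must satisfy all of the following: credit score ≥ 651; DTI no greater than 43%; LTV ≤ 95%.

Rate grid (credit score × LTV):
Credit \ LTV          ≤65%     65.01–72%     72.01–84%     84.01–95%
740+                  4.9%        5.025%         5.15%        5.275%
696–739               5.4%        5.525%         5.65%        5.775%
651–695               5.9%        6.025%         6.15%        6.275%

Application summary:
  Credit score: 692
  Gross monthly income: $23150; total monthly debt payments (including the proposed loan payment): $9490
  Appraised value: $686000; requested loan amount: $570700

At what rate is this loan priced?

Credit score 692 ≥ 651; Debt-to-income = 9,490/23,150 = 41% — meets 43% limit
Loan-to-value = 570,700/686,000 = 83.2% — pass (95% max)
Credit 692 → row 651–695; LTV 83.2% → column 72.01–84%. Grid cell → 6.15%.

6.15%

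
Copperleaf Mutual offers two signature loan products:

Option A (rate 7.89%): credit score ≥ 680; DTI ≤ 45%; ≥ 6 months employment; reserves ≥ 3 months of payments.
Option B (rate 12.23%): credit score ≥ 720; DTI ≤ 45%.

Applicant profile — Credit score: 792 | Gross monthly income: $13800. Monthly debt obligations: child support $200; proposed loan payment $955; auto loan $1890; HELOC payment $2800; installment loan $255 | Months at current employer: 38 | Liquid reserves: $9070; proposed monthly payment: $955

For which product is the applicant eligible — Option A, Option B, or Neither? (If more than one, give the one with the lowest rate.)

Option A

Total debts = (200 + 955 + 1,890 + 2,800 + 255) = 6,100; DTI = 6,100/13,800 = 44.2%.
Reserves = 9,070/955 = 9.5 months.
Option A: score 792 ≥ 680; DTI 44.2% ≤ 45%; employment 38 ≥ 6 mo; reserves 9.5 ≥ 3 mo → qualifies.
Option B: score 792 ≥ 720; DTI 44.2% ≤ 45% → qualifies.
Qualifying: Option A, Option B. Lowest rate is 7.89% → Option A.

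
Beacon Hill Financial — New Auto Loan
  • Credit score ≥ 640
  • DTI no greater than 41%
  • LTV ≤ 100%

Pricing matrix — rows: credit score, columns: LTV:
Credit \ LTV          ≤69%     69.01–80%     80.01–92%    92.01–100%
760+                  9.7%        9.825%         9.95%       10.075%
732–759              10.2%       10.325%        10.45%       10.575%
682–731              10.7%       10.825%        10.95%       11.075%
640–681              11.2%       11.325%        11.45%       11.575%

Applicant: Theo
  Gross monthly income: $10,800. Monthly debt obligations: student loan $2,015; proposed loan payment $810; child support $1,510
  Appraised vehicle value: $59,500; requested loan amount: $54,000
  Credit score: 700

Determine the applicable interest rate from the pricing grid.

10.95%

Credit score 700 ≥ 640; Total monthly debts = (2,015 + 810 + 1,510) = 4,335. DTI: 4,335 ÷ 10,800 = 40.1%, within the 41% cap
Loan-to-value = 54,000/59,500 = 90.8% — pass (100% max)
Row: 700 falls in 682–731. Column: 90.8% falls in 80.01–92%. Rate = 10.95%.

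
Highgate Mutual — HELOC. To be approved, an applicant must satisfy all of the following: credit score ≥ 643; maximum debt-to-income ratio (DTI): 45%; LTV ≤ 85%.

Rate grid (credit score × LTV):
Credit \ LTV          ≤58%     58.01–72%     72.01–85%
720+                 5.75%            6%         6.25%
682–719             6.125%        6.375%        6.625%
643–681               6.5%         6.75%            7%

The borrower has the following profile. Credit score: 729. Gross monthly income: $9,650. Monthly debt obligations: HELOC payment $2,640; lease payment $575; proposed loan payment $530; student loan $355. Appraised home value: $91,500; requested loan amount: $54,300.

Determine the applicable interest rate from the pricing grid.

6%

Credit score 729 ≥ 643; Total monthly debts = (2,640 + 575 + 530 + 355) = 4,100. Debt-to-income = 4,100/9,650 = 42.5% — meets 45% limit
LTV: 54,300 ÷ 91,500 = 59.3%, within 85% cap
Score 729 is in the 720+ band; LTV 59.3% is in the 58.01–72% band → 6%.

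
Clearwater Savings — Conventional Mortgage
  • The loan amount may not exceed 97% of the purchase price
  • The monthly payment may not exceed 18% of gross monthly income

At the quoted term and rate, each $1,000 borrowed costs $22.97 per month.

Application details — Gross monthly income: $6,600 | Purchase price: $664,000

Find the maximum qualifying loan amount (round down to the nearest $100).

$51,700

Payment cap: 18% × $6,600 = $1,188/month.
At $22.97 per $1,000, that supports 1,188/22.97 × 1,000 ≈ $51,719 → $51,700.
LTV cap: 97% × $664,000 = $644,080 → $644,000.
Binding constraint: payment-to-income.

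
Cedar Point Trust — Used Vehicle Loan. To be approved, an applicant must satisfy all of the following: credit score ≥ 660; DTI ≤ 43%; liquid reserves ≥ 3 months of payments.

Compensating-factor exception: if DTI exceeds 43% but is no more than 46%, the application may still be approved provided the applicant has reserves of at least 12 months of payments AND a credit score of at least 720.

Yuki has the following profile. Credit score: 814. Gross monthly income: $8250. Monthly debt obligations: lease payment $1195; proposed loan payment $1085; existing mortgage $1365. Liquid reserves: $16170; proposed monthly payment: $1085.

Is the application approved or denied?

Credit score 814 ≥ 660 (meets base)
Total debts = (1,195 + 1,085 + 1,365) = 3,645. DTI = 3,645/8,250 = 44.2% > 43% — standard DTI limit exceeded.
Reserves = 16,170/1,085 = 14.9 months ≥ 3
DTI 44.2% is within the 43%–46% exception band; checking compensating factors.
Override check — reserves: 14.9 mo (ok); score: 814 (ok).
Both override conditions satisfied; DTI exception granted.

Approved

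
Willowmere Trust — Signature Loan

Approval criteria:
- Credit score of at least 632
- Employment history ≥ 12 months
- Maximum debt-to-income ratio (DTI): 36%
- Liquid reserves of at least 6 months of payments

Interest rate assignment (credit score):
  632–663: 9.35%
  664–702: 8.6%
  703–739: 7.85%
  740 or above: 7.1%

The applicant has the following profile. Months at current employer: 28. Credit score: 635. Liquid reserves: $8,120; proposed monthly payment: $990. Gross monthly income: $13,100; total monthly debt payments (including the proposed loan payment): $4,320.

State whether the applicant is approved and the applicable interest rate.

Approved at 9.35%

Credit score 635 ≥ 632 (meets minimum)
DTI: 4,320 ÷ 13,100 = 33%, within the 36% cap
Reserves: 8,120 ÷ 990 = 8.2 months (meets 6-month minimum)
Employment 28 ≥ 12 months
All requirements met. Score 635 falls in the 632–663 tier → 9.35%.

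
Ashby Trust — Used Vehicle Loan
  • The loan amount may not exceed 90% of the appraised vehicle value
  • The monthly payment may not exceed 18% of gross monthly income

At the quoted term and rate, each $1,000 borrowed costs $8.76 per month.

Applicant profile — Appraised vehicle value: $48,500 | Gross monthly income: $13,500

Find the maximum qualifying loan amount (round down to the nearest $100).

$43,600

Payment cap: 18% × $13,500 = $2,430/month.
At $8.76 per $1,000, that supports 2,430/8.76 × 1,000 ≈ $277,397 → $277,300.
LTV cap: 90% × $48,500 = $43,650 → $43,600.
Binding constraint: loan-to-value.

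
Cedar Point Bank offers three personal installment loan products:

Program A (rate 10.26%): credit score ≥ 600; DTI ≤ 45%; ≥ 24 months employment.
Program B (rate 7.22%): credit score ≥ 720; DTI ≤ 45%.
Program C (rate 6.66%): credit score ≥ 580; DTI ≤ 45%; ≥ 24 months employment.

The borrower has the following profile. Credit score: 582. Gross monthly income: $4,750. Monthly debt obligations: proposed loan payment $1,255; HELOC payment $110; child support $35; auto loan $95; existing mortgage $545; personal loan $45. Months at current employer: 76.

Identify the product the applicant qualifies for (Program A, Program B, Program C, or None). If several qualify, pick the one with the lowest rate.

Program C

Total debts = (1,255 + 110 + 35 + 95 + 545 + 45) = 2,085; DTI = 2,085/4,750 = 43.9%.
Program A: score 582 < 600; DTI 43.9% ≤ 45%; employment 76 ≥ 24 mo → does not qualify.
Program B: score 582 < 720; DTI 43.9% ≤ 45% → does not qualify.
Program C: score 582 ≥ 580; DTI 43.9% ≤ 45%; employment 76 ≥ 24 mo → qualifies.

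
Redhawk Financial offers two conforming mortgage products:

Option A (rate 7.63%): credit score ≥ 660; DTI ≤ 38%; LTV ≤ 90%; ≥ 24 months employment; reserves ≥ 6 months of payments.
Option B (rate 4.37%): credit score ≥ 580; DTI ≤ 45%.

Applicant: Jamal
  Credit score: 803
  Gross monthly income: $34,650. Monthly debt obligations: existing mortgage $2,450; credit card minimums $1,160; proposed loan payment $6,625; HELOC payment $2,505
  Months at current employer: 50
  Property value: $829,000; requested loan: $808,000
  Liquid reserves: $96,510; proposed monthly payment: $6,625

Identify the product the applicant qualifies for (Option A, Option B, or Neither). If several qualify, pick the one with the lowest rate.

Option B

Total debts = (2,450 + 1,160 + 6,625 + 2,505) = 12,740; DTI = 12,740/34,650 = 36.8%.
LTV = 808,000/829,000 = 97.5%.
Reserves = 96,510/6,625 = 14.6 months.
Option A: score 803 ≥ 660; DTI 36.8% ≤ 38%; LTV 97.5% > 90%; employment 50 ≥ 24 mo; reserves 14.6 ≥ 6 mo → does not qualify.
Option B: score 803 ≥ 580; DTI 36.8% ≤ 45% → qualifies.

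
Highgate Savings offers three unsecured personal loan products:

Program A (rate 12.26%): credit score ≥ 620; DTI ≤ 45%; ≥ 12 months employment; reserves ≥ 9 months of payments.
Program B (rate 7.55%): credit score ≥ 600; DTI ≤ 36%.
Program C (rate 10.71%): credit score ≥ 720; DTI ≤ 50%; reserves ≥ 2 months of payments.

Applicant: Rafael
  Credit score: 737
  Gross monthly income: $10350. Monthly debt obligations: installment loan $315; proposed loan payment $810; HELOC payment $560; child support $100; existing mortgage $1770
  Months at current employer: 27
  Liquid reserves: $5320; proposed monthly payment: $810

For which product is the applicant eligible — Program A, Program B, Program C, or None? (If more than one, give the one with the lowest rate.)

Program B

Total debts = (315 + 810 + 560 + 100 + 1,770) = 3,555; DTI = 3,555/10,350 = 34.3%.
Reserves = 5,320/810 = 6.6 months.
Program A: score 737 ≥ 620; DTI 34.3% ≤ 45%; employment 27 ≥ 12 mo; reserves 6.6 < 9 mo → does not qualify.
Program B: score 737 ≥ 600; DTI 34.3% ≤ 36% → qualifies.
Program C: score 737 ≥ 720; DTI 34.3% ≤ 50%; reserves 6.6 ≥ 2 mo → qualifies.
Qualifying: Program B, Program C. Lowest rate is 7.55% → Program B.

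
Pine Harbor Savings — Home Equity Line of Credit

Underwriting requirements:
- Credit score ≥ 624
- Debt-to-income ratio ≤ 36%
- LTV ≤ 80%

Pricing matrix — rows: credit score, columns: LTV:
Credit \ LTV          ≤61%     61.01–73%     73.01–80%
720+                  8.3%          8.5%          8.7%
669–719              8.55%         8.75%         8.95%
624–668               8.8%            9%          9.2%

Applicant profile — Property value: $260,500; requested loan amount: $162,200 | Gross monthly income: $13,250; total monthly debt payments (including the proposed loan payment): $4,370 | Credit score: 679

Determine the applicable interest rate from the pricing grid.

8.75%

Credit score 679 ≥ 624; DTI = 4,370/13,250 = 33% ≤ 36%
LTV: 162,200 ÷ 260,500 = 62.3%, within 80% cap
Score 679 is in the 669–719 band; LTV 62.3% is in the 61.01–73% band → 8.75%.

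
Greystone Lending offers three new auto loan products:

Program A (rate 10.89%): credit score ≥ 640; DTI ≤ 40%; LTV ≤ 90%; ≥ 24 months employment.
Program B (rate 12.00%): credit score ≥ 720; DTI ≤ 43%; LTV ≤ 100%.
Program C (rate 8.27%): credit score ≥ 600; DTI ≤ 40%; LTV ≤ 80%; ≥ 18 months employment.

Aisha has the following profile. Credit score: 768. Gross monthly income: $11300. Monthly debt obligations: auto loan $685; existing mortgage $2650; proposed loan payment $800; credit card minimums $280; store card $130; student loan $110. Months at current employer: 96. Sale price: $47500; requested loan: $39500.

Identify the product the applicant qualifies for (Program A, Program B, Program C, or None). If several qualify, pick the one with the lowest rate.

Program B

Total debts = (685 + 2,650 + 800 + 280 + 130 + 110) = 4,655; DTI = 4,655/11,300 = 41.2%.
LTV = 39,500/47,500 = 83.2%.
Program A: score 768 ≥ 640; DTI 41.2% > 40%; LTV 83.2% ≤ 90%; employment 96 ≥ 24 mo → does not qualify.
Program B: score 768 ≥ 720; DTI 41.2% ≤ 43%; LTV 83.2% ≤ 100% → qualifies.
Program C: score 768 ≥ 600; DTI 41.2% > 40%; LTV 83.2% > 80%; employment 96 ≥ 18 mo → does not qualify.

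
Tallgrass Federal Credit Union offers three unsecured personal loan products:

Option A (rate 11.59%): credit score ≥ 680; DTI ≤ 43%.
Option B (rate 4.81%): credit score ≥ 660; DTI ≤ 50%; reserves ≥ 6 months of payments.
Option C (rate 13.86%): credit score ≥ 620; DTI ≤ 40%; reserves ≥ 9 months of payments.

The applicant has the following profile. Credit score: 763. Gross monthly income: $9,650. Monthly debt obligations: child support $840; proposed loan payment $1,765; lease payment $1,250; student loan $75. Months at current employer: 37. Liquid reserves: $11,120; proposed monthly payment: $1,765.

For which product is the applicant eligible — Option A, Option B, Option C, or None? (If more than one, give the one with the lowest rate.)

Total debts = (840 + 1,765 + 1,250 + 75) = 3,930; DTI = 3,930/9,650 = 40.7%.
Reserves = 11,120/1,765 = 6.3 months.
Option A: score 763 ≥ 680; DTI 40.7% ≤ 43% → qualifies.
Option B: score 763 ≥ 660; DTI 40.7% ≤ 50%; reserves 6.3 ≥ 6 mo → qualifies.
Option C: score 763 ≥ 620; DTI 40.7% > 40%; reserves 6.3 < 9 mo → does not qualify.
Qualifying: Option A, Option B. Lowest rate is 4.81% → Option B.

Option B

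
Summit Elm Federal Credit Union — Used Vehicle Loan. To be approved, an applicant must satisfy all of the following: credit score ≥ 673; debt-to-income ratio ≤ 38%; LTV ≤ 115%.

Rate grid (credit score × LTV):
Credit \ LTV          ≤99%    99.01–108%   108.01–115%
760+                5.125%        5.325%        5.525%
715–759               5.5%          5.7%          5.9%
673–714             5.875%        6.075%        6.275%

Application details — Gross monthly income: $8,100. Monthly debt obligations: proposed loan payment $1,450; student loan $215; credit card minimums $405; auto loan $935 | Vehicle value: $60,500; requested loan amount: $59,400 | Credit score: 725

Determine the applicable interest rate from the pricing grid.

5.5%

Credit score 725 ≥ 673; Total monthly debts = (1,450 + 215 + 405 + 935) = 3,005. Debt-to-income = 3,005/8,100 = 37.1% — meets 38% limit
Loan-to-value = 59,400/60,500 = 98.2% — pass (115% max)
Score 725 is in the 715–759 band; LTV 98.2% is in the ≤99% band → 5.5%.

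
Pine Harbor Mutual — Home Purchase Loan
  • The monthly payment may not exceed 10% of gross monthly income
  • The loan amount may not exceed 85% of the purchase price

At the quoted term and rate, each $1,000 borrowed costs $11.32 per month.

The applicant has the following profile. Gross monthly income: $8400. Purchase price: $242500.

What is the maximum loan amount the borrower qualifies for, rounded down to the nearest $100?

$74,200

Payment cap: 10% × $8,400 = $840/month.
At $11.32 per $1,000, that supports 840/11.32 × 1,000 ≈ $74,204 → $74,200.
LTV cap: 85% × $242,500 = $206,125 → $206,100.
Binding constraint: payment-to-income.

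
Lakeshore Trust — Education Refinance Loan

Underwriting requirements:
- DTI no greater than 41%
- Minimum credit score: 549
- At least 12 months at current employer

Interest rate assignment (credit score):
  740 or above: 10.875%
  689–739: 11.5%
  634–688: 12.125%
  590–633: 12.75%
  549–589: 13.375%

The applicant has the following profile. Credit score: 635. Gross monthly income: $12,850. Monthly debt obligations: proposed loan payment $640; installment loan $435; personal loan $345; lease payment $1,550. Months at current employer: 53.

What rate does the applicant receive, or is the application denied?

Approved at 12.125%

Credit score 635 ≥ 549 (meets minimum)
Total monthly debts = (640 + 435 + 345 + 1,550) = 2,970. Debt-to-income = 2,970/12,850 = 23.1% — meets 41% limit
Employment 53 ≥ 12 months
All requirements met. Score 635 falls in the 634–688 tier → 12.125%.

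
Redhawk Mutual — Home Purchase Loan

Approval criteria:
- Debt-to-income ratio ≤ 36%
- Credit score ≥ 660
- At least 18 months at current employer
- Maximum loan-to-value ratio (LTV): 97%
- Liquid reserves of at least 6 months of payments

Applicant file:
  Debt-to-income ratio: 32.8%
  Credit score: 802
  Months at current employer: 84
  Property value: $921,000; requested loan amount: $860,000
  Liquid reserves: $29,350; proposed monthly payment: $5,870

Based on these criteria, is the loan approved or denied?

Debt-to-income 32.8% vs 36% cap — pass
Credit score 802 ≥ 660 (meets)
Employment 84 ≥ 18 months
Loan-to-value = 860,000/921,000 = 93.4% — pass (97% max)
Liquid reserves cover 29,350/5,870 = 5.0 months — < 6 required
Fails on reserves.

Denied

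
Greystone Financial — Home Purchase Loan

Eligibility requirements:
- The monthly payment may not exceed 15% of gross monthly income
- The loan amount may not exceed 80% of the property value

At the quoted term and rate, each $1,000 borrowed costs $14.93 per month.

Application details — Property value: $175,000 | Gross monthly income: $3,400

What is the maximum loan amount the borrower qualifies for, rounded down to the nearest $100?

$34,100

Payment cap: 15% × $3,400 = $510/month.
At $14.93 per $1,000, that supports 510/14.93 × 1,000 ≈ $34,159 → $34,100.
LTV cap: 80% × $175,000 = $140,000 → $140,000.
Binding constraint: payment-to-income.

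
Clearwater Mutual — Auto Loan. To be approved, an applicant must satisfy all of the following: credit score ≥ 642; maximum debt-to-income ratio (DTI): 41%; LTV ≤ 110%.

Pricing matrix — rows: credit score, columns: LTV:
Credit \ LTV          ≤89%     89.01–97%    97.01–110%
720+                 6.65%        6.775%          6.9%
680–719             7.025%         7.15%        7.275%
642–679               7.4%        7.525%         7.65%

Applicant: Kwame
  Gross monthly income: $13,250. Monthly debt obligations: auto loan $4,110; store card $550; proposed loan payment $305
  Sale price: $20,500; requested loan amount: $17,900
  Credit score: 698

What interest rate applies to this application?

7.025%

Credit score 698 ≥ 642; Total monthly debts = (4,110 + 550 + 305) = 4,965. DTI = 4,965/13,250 = 37.5% ≤ 41%
LTV: 17,900 ÷ 20,500 = 87.3%, within 110% cap
Credit 698 → row 680–719; LTV 87.3% → column ≤89%. Grid cell → 7.025%.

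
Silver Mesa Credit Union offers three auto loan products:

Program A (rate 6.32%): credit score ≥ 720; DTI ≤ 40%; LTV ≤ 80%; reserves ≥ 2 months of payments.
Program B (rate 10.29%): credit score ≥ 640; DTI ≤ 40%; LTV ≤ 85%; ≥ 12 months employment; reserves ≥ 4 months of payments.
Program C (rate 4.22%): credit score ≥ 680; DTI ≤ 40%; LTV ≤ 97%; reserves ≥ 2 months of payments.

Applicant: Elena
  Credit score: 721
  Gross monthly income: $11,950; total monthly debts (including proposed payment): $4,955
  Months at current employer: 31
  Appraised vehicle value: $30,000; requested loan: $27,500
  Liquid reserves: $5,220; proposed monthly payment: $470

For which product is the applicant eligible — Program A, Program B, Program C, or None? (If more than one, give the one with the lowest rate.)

DTI = 4,955/11,950 = 41.5%.
LTV = 27,500/30,000 = 91.7%.
Reserves = 5,220/470 = 11.1 months.
Program A: score 721 ≥ 720; DTI 41.5% > 40%; LTV 91.7% > 80%; reserves 11.1 ≥ 2 mo → does not qualify.
Program B: score 721 ≥ 640; DTI 41.5% > 40%; LTV 91.7% > 85%; employment 31 ≥ 12 mo; reserves 11.1 ≥ 4 mo → does not qualify.
Program C: score 721 ≥ 680; DTI 41.5% > 40%; LTV 91.7% ≤ 97%; reserves 11.1 ≥ 2 mo → does not qualify.

None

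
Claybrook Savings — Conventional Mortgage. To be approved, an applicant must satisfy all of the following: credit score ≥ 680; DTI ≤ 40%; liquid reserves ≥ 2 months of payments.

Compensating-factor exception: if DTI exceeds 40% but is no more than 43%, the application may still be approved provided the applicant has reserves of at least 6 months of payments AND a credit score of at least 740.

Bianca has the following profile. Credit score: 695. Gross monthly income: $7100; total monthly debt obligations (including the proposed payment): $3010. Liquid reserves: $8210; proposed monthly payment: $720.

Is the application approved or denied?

Credit score 695 ≥ 680 (meets base)
DTI: 3,010 ÷ 7,100 = 42.4%, over the 40% base limit.
Reserves = 8,210/720 = 11.4 months ≥ 2
42.4% falls in the override range (40%–43%), so the compensating-factor test applies.
Reserves 11.4 ≥ 6 months; credit score 695 < 740.
Compensating-factor requirement not fully met.

Denied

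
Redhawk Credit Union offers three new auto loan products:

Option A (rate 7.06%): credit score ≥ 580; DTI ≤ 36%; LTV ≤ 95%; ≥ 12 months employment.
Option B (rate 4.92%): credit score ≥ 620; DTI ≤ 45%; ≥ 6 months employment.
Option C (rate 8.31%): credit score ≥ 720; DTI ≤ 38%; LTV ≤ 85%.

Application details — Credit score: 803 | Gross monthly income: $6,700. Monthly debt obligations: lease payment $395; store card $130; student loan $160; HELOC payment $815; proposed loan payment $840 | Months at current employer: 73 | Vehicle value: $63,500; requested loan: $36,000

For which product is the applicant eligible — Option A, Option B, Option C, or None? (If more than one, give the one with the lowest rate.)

Total debts = (395 + 130 + 160 + 815 + 840) = 2,340; DTI = 2,340/6,700 = 34.9%.
LTV = 36,000/63,500 = 56.7%.
Option A: score 803 ≥ 580; DTI 34.9% ≤ 36%; LTV 56.7% ≤ 95%; employment 73 ≥ 12 mo → qualifies.
Option B: score 803 ≥ 620; DTI 34.9% ≤ 45%; employment 73 ≥ 6 mo → qualifies.
Option C: score 803 ≥ 720; DTI 34.9% ≤ 38%; LTV 56.7% ≤ 85% → qualifies.
Qualifying: Option A, Option B, Option C. Lowest rate is 4.92% → Option B.

Option B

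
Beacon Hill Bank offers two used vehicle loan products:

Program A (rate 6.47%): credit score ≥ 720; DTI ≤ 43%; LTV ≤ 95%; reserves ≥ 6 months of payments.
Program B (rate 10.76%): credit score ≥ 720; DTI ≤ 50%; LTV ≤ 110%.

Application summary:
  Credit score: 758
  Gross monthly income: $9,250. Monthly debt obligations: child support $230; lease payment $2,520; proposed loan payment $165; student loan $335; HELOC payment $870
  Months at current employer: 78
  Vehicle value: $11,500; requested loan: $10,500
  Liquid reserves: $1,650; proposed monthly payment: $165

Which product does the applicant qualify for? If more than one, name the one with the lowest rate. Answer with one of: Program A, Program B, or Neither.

Program B

Total debts = (230 + 2,520 + 165 + 335 + 870) = 4,120; DTI = 4,120/9,250 = 44.5%.
LTV = 10,500/11,500 = 91.3%.
Reserves = 1,650/165 = 10.0 months.
Program A: score 758 ≥ 720; DTI 44.5% > 43%; LTV 91.3% ≤ 95%; reserves 10.0 ≥ 6 mo → does not qualify.
Program B: score 758 ≥ 720; DTI 44.5% ≤ 50%; LTV 91.3% ≤ 110% → qualifies.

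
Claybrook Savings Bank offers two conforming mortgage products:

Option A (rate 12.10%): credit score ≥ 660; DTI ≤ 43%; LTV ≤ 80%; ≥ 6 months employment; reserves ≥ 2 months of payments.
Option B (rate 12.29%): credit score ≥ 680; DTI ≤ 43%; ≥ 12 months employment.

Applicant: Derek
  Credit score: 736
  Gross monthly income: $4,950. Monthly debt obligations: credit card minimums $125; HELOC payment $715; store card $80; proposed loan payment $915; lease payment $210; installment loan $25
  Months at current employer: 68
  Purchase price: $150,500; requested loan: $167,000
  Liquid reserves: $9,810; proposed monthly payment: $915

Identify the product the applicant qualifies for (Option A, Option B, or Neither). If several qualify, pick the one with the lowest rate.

Option B

Total debts = (125 + 715 + 80 + 915 + 210 + 25) = 2,070; DTI = 2,070/4,950 = 41.8%.
LTV = 167,000/150,500 = 111%.
Reserves = 9,810/915 = 10.7 months.
Option A: score 736 ≥ 660; DTI 41.8% ≤ 43%; LTV 111% > 80%; employment 68 ≥ 6 mo; reserves 10.7 ≥ 2 mo → does not qualify.
Option B: score 736 ≥ 680; DTI 41.8% ≤ 43%; employment 68 ≥ 12 mo → qualifies.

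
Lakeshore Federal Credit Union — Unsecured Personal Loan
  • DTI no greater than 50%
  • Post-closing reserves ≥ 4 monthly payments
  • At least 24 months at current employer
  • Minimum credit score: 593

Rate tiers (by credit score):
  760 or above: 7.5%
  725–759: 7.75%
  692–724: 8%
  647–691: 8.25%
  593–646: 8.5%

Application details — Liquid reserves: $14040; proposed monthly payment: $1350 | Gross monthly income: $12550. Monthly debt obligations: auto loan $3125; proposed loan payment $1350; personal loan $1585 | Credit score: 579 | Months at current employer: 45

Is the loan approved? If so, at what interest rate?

Denied

Credit score 579 < 593 (below minimum)
Total monthly debts = (3,125 + 1,350 + 1,585) = 6,060. DTI = 6,060/12,550 = 48.3% ≤ 50%
Employment 45 ≥ 24 months
Reserves = 14,040/1,350 = 10.4 months ≥ 4
Not all requirements met → denied.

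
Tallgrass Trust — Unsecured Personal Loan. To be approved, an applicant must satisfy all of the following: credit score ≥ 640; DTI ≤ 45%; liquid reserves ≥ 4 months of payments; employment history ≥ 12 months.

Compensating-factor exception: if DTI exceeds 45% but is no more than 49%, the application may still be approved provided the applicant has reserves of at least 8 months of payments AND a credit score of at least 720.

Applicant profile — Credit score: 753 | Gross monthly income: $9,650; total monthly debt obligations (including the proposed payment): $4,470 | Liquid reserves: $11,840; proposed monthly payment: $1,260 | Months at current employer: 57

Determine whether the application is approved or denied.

Approved

Credit score 753 ≥ 640 (meets base)
DTI: 4,470 ÷ 9,650 = 46.3%, over the 45% base limit.
Reserves = 11,840/1,260 = 9.4 months ≥ 4
Employment 57 ≥ 12 months
46.3% falls in the override range (45%–49%), so the compensating-factor test applies.
Reserves 9.4 ≥ 8 months; credit score 753 ≥ 720.
Both override conditions satisfied; DTI exception granted.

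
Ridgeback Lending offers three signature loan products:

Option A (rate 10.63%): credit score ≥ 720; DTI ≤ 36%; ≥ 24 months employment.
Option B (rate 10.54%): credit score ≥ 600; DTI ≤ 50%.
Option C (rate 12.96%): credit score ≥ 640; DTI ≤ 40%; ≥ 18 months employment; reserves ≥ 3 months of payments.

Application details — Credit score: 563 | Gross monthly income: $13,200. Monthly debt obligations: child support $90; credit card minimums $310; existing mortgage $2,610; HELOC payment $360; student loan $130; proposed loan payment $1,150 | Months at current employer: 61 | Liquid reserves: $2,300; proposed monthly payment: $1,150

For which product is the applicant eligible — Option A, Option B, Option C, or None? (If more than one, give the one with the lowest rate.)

None

Total debts = (90 + 310 + 2,610 + 360 + 130 + 1,150) = 4,650; DTI = 4,650/13,200 = 35.2%.
Reserves = 2,300/1,150 = 2.0 months.
Option A: score 563 < 720; DTI 35.2% ≤ 36%; employment 61 ≥ 24 mo → does not qualify.
Option B: score 563 < 600; DTI 35.2% ≤ 50% → does not qualify.
Option C: score 563 < 640; DTI 35.2% ≤ 40%; employment 61 ≥ 18 mo; reserves 2.0 < 3 mo → does not qualify.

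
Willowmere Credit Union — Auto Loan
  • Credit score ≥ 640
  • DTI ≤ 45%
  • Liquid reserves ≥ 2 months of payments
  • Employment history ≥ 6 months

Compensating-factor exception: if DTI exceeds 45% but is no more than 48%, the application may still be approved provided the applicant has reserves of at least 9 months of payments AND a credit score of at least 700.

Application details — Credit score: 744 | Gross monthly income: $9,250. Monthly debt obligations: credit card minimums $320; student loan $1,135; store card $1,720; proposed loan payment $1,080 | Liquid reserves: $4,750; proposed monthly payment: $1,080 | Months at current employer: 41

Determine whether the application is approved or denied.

Credit score 744 ≥ 640 (meets base)
Total debts = (320 + 1,135 + 1,720 + 1,080) = 4,255. DTI: 4,255 ÷ 9,250 = 46%, over the 45% base limit.
Liquid reserves cover 4,750/1,080 = 4.4 months — ≥ 2 required
Employment 41 ≥ 6 months
DTI 46% is within the 45%–48% exception band; checking compensating factors.
Override check — reserves: 4.4 mo (short of 9); score: 744 (ok).
Override conditions not both satisfied; exception does not apply.

Denied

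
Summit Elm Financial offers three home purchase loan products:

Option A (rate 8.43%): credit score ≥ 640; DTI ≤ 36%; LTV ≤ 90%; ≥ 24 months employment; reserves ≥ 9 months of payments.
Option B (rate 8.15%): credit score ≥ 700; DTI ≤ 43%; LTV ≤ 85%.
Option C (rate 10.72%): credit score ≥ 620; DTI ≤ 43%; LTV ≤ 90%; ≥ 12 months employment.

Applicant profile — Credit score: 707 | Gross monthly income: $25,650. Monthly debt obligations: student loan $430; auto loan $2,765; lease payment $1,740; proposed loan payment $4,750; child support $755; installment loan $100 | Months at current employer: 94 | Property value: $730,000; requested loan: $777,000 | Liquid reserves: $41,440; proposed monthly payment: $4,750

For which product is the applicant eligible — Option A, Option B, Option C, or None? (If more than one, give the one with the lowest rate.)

Total debts = (430 + 2,765 + 1,740 + 4,750 + 755 + 100) = 10,540; DTI = 10,540/25,650 = 41.1%.
LTV = 777,000/730,000 = 106.4%.
Reserves = 41,440/4,750 = 8.7 months.
Option A: score 707 ≥ 640; DTI 41.1% > 36%; LTV 106.4% > 90%; employment 94 ≥ 24 mo; reserves 8.7 < 9 mo → does not qualify.
Option B: score 707 ≥ 700; DTI 41.1% ≤ 43%; LTV 106.4% > 85% → does not qualify.
Option C: score 707 ≥ 620; DTI 41.1% ≤ 43%; LTV 106.4% > 90%; employment 94 ≥ 12 mo → does not qualify.

None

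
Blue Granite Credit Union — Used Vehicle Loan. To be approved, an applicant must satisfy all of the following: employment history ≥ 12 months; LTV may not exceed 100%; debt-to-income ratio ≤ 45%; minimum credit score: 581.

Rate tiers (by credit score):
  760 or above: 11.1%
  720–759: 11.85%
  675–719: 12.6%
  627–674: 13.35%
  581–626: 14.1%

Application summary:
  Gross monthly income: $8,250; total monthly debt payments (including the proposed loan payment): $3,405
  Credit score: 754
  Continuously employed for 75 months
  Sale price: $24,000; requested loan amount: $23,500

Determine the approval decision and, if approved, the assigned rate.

Approved at 11.85%

Credit score 754 ≥ 581 (meets minimum)
Employment 75 ≥ 12 months
LTV: 23,500 ÷ 24,000 = 97.9%, within 100% cap
DTI: 3,405 ÷ 8,250 = 41.3%, within the 45% cap
All requirements met. Score 754 falls in the 720–759 tier → 11.85%.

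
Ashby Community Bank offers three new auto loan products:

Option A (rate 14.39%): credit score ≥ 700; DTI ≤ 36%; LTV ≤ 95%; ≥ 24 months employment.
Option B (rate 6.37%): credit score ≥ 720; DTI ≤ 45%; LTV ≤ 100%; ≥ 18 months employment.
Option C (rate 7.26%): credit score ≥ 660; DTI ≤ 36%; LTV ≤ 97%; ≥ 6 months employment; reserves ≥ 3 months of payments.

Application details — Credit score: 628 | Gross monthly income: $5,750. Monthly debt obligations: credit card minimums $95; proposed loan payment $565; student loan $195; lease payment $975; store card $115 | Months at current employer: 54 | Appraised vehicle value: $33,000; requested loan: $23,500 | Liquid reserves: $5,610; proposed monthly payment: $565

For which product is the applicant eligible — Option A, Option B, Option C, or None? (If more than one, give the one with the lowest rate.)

None

Total debts = (95 + 565 + 195 + 975 + 115) = 1,945; DTI = 1,945/5,750 = 33.8%.
LTV = 23,500/33,000 = 71.2%.
Reserves = 5,610/565 = 9.9 months.
Option A: score 628 < 700; DTI 33.8% ≤ 36%; LTV 71.2% ≤ 95%; employment 54 ≥ 24 mo → does not qualify.
Option B: score 628 < 720; DTI 33.8% ≤ 45%; LTV 71.2% ≤ 100%; employment 54 ≥ 18 mo → does not qualify.
Option C: score 628 < 660; DTI 33.8% ≤ 36%; LTV 71.2% ≤ 97%; employment 54 ≥ 6 mo; reserves 9.9 ≥ 3 mo → does not qualify.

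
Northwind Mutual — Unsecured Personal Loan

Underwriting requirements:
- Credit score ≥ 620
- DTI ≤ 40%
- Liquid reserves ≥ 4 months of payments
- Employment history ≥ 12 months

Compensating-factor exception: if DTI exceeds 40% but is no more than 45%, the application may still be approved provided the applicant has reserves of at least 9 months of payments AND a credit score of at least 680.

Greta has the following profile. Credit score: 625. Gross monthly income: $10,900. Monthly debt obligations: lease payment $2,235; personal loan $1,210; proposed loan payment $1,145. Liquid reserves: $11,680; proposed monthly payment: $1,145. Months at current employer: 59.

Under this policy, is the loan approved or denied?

Denied

Credit score 625 ≥ 620 (meets base)
Total debts = (2,235 + 1,210 + 1,145) = 4,590. DTI = 4,590/10,900 = 42.1% > 40% — standard DTI limit exceeded.
Liquid reserves cover 11,680/1,145 = 10.2 months — ≥ 4 required
Employment 59 ≥ 12 months
42.1% falls in the override range (40%–45%), so the compensating-factor test applies.
Reserves 10.2 ≥ 9 months; credit score 625 < 680.
Override conditions not both satisfied; exception does not apply.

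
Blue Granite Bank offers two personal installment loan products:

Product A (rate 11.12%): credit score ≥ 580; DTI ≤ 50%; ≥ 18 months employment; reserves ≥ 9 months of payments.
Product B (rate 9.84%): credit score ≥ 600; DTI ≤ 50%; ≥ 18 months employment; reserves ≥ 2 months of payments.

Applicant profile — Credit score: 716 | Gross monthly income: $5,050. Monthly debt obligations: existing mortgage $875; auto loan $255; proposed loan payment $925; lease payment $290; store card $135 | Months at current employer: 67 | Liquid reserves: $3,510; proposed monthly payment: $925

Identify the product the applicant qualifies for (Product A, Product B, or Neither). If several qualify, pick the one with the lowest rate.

Product B

Total debts = (875 + 255 + 925 + 290 + 135) = 2,480; DTI = 2,480/5,050 = 49.1%.
Reserves = 3,510/925 = 3.8 months.
Product A: score 716 ≥ 580; DTI 49.1% ≤ 50%; employment 67 ≥ 18 mo; reserves 3.8 < 9 mo → does not qualify.
Product B: score 716 ≥ 600; DTI 49.1% ≤ 50%; employment 67 ≥ 18 mo; reserves 3.8 ≥ 2 mo → qualifies.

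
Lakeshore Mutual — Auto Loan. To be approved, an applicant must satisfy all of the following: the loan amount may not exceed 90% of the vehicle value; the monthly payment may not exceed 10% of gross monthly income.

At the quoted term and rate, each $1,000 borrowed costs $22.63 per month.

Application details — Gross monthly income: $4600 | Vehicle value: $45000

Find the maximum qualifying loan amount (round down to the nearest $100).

$20,300

Payment cap: 10% × $4,600 = $460/month.
At $22.63 per $1,000, that supports 460/22.63 × 1,000 ≈ $20,326 → $20,300.
LTV cap: 90% × $45,000 = $40,500 → $40,500.
Binding constraint: payment-to-income.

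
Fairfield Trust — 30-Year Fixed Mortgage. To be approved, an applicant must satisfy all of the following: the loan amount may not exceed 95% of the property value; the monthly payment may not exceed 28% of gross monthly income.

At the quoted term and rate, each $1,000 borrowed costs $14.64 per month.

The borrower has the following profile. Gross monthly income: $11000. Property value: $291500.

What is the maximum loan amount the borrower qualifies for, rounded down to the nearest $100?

$210,300

Payment cap: 28% × $11,000 = $3,080/month.
At $14.64 per $1,000, that supports 3,080/14.64 × 1,000 ≈ $210,382 → $210,300.
LTV cap: 95% × $291,500 = $276,925 → $276,900.
Binding constraint: payment-to-income.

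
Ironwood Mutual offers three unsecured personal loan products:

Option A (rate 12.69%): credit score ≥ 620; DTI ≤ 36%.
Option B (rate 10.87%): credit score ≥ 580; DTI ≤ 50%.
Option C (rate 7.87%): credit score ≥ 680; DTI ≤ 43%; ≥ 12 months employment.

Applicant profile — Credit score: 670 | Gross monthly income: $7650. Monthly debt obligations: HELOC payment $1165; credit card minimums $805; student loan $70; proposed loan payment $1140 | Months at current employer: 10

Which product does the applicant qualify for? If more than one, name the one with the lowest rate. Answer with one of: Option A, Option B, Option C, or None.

Option B

Total debts = (1,165 + 805 + 70 + 1,140) = 3,180; DTI = 3,180/7,650 = 41.6%.
Option A: score 670 ≥ 620; DTI 41.6% > 36% → does not qualify.
Option B: score 670 ≥ 580; DTI 41.6% ≤ 50% → qualifies.
Option C: score 670 < 680; DTI 41.6% ≤ 43%; employment 10 < 12 mo → does not qualify.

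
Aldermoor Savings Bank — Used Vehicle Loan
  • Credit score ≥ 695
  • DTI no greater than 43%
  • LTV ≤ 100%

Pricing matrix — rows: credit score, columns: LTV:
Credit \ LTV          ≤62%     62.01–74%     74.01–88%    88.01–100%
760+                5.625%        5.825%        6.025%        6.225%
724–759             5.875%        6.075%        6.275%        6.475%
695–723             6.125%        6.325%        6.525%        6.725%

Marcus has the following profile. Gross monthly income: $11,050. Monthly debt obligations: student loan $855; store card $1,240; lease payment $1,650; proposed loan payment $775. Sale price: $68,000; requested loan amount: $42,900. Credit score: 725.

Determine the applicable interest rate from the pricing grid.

Credit score 725 ≥ 695; Total monthly debts = (855 + 1,240 + 1,650 + 775) = 4,520. DTI = 4,520/11,050 = 40.9% ≤ 43%
Loan-to-value = 42,900/68,000 = 63.1% — pass (100% max)
Credit 725 → row 724–759; LTV 63.1% → column 62.01–74%. Grid cell → 6.075%.

6.075%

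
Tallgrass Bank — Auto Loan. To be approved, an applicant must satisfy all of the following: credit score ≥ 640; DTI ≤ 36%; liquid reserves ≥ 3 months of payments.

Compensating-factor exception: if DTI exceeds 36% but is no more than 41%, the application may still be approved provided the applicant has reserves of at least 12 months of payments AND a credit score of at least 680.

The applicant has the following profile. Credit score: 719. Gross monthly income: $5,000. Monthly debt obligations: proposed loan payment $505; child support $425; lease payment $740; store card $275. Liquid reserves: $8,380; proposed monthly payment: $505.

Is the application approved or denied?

Approved

Credit score 719 ≥ 640 (meets base)
Total debts = (505 + 425 + 740 + 275) = 1,945. DTI = 1,945/5,000 = 38.9% > 36% — standard DTI limit exceeded.
Reserves: 8,380 ÷ 505 = 16.6 months (meets 3-month minimum)
DTI 38.9% is within the 36%–41% exception band; checking compensating factors.
Reserves 16.6 ≥ 12 months; credit score 719 ≥ 680.
Both compensating conditions met → exception applies.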